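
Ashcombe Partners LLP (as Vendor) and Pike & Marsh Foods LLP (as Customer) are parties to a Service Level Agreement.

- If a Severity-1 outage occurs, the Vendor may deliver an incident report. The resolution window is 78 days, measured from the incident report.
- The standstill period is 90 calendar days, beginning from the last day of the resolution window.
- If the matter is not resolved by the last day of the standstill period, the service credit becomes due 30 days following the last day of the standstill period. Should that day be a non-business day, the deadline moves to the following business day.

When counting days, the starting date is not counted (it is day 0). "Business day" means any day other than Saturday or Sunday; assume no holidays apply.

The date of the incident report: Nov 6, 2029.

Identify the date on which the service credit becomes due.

May 23, 2030

Adding 78 calendar days to Nov 6, 2029 gives Jan 23, 2030, which is the last day of the resolution window.
The last day of the standstill period: Jan 23, 2030 + 90 days = Apr 23, 2030.
The date on which the service credit becomes due: 30 calendar days after Apr 23, 2030 is May 23, 2030. May 23, 2030 is a Thursday, so no roll-forward applies.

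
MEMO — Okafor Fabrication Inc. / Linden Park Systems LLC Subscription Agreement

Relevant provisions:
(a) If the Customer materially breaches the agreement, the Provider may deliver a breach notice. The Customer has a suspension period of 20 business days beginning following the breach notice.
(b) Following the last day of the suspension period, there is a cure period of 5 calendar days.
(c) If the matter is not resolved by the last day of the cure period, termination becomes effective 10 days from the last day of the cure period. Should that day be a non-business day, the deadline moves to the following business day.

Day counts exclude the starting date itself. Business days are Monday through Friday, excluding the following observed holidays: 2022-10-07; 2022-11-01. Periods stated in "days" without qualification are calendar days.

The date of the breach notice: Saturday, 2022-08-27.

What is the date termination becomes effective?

2022-10-10

From Saturday, 2022-08-27, 20 business days (Aug 29, Aug 30, Aug 31, Sep 1, …, Sep 21, Sep 22, Sep 23, skipping weekends) brings us to Friday, 2022-09-23, which is the last day of the suspension period.
The last day of the cure period: 5 calendar days after 2022-09-23 is 2022-09-28.
The date termination becomes effective: 2022-09-28 + 10 days = 2022-10-08. That falls on a Saturday, so it rolls to the next business day, Monday, 2022-10-10.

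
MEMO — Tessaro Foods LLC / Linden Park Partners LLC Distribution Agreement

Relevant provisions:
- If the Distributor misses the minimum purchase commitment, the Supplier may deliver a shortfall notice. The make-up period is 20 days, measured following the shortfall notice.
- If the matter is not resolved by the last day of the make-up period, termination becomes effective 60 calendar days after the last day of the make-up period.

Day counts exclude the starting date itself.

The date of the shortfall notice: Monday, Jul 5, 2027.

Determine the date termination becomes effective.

Adding 20 calendar days to Jul 5, 2027 gives Jul 25, 2027, which is the last day of the make-up period.
The date termination becomes effective: Jul 25, 2027 + 60 days = Sep 23, 2027.

Sep 23, 2027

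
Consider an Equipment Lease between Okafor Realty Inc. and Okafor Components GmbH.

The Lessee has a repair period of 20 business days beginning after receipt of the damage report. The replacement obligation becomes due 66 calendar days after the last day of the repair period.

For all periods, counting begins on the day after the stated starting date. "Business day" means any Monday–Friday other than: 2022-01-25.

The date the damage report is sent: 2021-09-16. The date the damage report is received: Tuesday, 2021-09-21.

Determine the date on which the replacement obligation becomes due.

2021-12-24

The last day of the repair period: counting 20 business days from Tuesday, 2021-09-21 (Sep 22, Sep 23, Sep 24, Sep 27, …, Oct 15, Oct 18, Oct 19, skipping weekends) reaches Tuesday, 2021-10-19.
The date on which the replacement obligation becomes due: 2021-10-19 + 66 days = 2021-12-24.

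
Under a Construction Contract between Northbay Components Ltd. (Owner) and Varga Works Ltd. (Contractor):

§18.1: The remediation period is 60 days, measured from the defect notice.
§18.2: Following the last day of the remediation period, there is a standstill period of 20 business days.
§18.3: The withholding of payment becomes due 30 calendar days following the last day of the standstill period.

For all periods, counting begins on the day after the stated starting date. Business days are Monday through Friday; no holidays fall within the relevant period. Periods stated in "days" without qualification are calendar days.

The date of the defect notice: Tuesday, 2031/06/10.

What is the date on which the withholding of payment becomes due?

Adding 60 calendar days to 2031/06/10 gives 2031/08/09, which is the last day of the remediation period.
From Saturday, 2031/08/09, 20 business days (Aug 11, Aug 12, Aug 13, Aug 14, …, Sep 3, Sep 4, Sep 5, skipping weekends) brings us to Friday, 2031/09/05, which is the last day of the standstill period.
Adding 30 calendar days to 2031/09/05 gives 2031/10/05, which is the date on which the withholding of payment becomes due.

2031/10/05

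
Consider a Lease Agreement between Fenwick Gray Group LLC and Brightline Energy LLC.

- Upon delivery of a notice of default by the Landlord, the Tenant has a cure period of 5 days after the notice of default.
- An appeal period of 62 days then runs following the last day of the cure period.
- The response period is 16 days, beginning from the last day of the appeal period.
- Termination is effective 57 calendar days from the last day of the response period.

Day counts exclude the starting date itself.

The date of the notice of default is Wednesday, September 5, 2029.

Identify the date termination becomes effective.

January 23, 2030

Adding 5 calendar days to September 5, 2029 gives September 10, 2029, which is the last day of the cure period.
The last day of the appeal period: 62 calendar days after September 10, 2029 is November 11, 2029.
Adding 16 calendar days to November 11, 2029 gives November 27, 2029, which is the last day of the response period.
The date termination becomes effective: November 27, 2029 + 57 days = January 23, 2030.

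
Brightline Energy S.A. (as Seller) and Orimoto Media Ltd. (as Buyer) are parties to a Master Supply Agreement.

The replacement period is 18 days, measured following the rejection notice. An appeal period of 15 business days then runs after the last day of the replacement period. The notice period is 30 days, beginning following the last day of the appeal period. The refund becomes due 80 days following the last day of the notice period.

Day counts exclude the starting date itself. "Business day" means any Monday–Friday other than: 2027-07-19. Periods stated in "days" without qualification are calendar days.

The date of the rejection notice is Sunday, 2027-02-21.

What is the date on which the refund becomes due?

The last day of the replacement period: 2027-02-21 + 18 days = 2027-03-11.
The last day of the appeal period: 15 business days after Thursday, 2027-03-11, skipping weekends — Mar 12, Mar 15, Mar 16, Mar 17, …, Mar 30, Mar 31, Apr 1 — lands on Thursday, 2027-04-01.
Adding 30 calendar days to 2027-04-01 gives 2027-05-01, which is the last day of the notice period.
Adding 80 calendar days to 2027-05-01 gives 2027-07-20, which is the date on which the refund becomes due.

2027-07-20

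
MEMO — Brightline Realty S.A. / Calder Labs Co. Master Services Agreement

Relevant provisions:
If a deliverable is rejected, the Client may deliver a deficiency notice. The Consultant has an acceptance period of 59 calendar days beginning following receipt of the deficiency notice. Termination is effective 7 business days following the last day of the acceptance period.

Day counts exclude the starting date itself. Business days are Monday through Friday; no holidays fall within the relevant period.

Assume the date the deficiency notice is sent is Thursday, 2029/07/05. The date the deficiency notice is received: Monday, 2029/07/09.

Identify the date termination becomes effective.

The last day of the acceptance period: 59 calendar days after 2029/07/09 is 2029/09/06.
The date termination becomes effective: counting 7 business days from Thursday, 2029/09/06 (Sep 7, Sep 10, Sep 11, Sep 12, Sep 13, Sep 14, Sep 17, skipping weekends) reaches Monday, 2029/09/17.

2029/09/17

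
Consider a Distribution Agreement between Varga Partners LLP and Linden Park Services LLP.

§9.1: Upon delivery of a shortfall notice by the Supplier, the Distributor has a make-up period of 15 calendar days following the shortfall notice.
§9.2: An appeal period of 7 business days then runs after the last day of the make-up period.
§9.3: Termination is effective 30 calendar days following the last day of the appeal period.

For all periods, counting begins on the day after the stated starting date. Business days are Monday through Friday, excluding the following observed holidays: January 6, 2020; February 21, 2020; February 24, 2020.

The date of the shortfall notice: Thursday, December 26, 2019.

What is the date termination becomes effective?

February 20, 2020

The last day of the make-up period: 15 calendar days after December 26, 2019 is January 10, 2020.
The last day of the appeal period: 7 business days after Friday, January 10, 2020, skipping weekends — Jan 13, Jan 14, Jan 15, Jan 16, Jan 17, Jan 20, Jan 21 — lands on Tuesday, January 21, 2020.
The date termination becomes effective: January 21, 2020 + 30 days = February 20, 2020.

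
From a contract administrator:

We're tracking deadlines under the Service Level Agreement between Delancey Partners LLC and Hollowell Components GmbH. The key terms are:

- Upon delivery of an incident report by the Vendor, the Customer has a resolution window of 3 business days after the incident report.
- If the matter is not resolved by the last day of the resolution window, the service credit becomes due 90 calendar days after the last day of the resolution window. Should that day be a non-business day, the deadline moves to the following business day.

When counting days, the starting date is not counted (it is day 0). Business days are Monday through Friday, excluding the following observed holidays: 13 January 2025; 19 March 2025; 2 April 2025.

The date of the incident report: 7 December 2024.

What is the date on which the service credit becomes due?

The last day of the resolution window: 3 business days after Saturday, 7 December 2024, skipping weekends — Dec 9, Dec 10, Dec 11 — lands on Wednesday, 11 December 2024.
Adding 90 calendar days to 11 December 2024 gives 11 March 2025, which is the date on which the service credit becomes due. 11 March 2025 is a Tuesday and is not a listed holiday, so no roll-forward applies.

11 March 2025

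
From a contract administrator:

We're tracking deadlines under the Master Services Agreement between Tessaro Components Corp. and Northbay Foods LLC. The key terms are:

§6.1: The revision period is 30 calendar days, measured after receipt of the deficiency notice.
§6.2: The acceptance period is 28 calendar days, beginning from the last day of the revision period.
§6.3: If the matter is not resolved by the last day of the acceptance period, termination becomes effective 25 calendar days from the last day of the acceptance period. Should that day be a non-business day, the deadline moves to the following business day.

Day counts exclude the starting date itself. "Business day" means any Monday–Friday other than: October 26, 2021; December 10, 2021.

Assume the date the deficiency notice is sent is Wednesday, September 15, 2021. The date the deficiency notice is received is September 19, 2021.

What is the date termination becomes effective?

Adding 30 calendar days to September 19, 2021 gives October 19, 2021, which is the last day of the revision period.
Adding 28 calendar days to October 19, 2021 gives November 16, 2021, which is the last day of the acceptance period.
Adding 25 calendar days to November 16, 2021 gives December 11, 2021, which is the date termination becomes effective. That falls on a Saturday, so it rolls to the next business day, Monday, December 13, 2021.

December 13, 2021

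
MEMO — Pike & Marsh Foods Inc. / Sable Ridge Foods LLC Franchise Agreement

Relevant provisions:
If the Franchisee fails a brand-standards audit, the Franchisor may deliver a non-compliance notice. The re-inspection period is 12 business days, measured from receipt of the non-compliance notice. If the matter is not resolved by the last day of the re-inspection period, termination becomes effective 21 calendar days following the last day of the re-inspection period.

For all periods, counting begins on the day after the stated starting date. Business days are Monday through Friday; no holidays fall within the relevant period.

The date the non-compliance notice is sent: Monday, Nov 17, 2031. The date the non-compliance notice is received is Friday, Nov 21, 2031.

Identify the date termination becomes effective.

Dec 30, 2031

From Friday, Nov 21, 2031, 12 business days (Nov 24, Nov 25, Nov 26, Nov 27, …, Dec 5, Dec 8, Dec 9, skipping weekends) brings us to Tuesday, Dec 9, 2031, which is the last day of the re-inspection period.
The date termination becomes effective: 21 calendar days after Dec 9, 2031 is Dec 30, 2031.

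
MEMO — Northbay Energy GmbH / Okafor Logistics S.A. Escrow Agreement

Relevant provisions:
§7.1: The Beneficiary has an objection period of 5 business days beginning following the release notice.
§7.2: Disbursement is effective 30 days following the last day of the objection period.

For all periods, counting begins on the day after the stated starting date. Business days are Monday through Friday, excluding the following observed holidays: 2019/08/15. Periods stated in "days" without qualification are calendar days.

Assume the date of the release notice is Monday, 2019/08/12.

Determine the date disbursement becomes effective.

The last day of the objection period: counting 5 business days from Monday, 2019/08/12 (Aug 13, Aug 14, Aug 16, Aug 19, Aug 20, skipping weekends and the listed holiday on Aug 15) reaches Tuesday, 2019/08/20.
The date disbursement becomes effective: 2019/08/20 + 30 days = 2019/09/19.

2019/09/19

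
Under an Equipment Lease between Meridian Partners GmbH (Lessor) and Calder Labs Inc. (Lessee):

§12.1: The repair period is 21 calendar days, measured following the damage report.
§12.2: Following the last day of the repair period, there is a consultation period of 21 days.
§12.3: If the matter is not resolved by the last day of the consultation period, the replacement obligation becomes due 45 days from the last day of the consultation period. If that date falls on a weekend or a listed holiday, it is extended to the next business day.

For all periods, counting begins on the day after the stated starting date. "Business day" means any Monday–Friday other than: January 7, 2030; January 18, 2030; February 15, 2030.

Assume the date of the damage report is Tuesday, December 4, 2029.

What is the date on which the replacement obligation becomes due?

The last day of the repair period: December 4, 2029 + 21 days = December 25, 2029.
The last day of the consultation period: December 25, 2029 + 21 days = January 15, 2030.
The date on which the replacement obligation becomes due: January 15, 2030 + 45 days = March 1, 2030. March 1, 2030 is a Friday and is not a listed holiday, so no roll-forward applies.

March 1, 2030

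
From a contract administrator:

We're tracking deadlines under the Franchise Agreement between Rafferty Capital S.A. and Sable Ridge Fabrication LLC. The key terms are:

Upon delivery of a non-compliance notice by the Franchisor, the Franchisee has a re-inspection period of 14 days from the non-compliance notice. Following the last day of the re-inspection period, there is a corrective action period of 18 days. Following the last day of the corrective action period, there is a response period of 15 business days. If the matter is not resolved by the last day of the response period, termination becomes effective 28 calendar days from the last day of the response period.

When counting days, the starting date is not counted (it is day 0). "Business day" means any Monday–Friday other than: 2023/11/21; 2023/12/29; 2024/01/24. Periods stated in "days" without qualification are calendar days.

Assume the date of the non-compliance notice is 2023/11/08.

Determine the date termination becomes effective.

The last day of the re-inspection period: 2023/11/08 + 14 days = 2023/11/22.
The last day of the corrective action period: 18 calendar days after 2023/11/22 is 2023/12/10.
The last day of the response period: counting 15 business days from Sunday, 2023/12/10 (Dec 11, Dec 12, Dec 13, Dec 14, …, Dec 27, Dec 28, Jan 1, skipping weekends and the listed holiday on Dec 29) reaches Monday, 2024/01/01.
The date termination becomes effective: 28 calendar days after 2024/01/01 is 2024/01/29.

2024/01/29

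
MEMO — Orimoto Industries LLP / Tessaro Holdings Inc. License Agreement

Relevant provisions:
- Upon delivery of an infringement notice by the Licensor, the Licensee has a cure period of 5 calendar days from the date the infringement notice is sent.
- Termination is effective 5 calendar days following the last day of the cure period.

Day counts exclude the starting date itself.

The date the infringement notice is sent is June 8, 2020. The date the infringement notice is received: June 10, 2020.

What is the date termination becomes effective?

The last day of the cure period: 5 calendar days after June 8, 2020 is June 13, 2020.
The date termination becomes effective: June 13, 2020 + 5 days = June 18, 2020.

June 18, 2020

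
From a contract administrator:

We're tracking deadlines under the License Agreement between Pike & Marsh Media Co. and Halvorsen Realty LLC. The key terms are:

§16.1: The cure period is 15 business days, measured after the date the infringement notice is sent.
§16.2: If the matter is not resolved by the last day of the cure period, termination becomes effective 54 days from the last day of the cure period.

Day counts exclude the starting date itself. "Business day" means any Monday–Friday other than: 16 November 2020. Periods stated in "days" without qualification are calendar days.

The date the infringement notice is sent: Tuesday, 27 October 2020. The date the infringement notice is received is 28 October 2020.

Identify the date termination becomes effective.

From Tuesday, 27 October 2020, 15 business days (Oct 28, Oct 29, Oct 30, Nov 2, …, Nov 13, Nov 17, Nov 18, skipping weekends and the listed holiday on Nov 16) brings us to Wednesday, 18 November 2020, which is the last day of the cure period.
The date termination becomes effective: 54 calendar days after 18 November 2020 is 11 January 2021.

11 January 2021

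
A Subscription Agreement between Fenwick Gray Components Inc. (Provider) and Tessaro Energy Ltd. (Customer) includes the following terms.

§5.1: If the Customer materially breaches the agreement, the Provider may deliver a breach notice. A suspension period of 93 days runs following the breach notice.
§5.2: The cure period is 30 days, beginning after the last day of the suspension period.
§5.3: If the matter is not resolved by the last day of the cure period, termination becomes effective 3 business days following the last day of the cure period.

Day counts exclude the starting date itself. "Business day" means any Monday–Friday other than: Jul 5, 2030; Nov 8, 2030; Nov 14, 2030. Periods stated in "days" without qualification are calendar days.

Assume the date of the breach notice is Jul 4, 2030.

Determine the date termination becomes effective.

Nov 7, 2030

Adding 93 calendar days to Jul 4, 2030 gives Oct 5, 2030, which is the last day of the suspension period.
The last day of the cure period: Oct 5, 2030 + 30 days = Nov 4, 2030.
The date termination becomes effective: 3 business days after Monday, Nov 4, 2030, skipping weekends — Nov 5, Nov 6, Nov 7 — lands on Thursday, Nov 7, 2030.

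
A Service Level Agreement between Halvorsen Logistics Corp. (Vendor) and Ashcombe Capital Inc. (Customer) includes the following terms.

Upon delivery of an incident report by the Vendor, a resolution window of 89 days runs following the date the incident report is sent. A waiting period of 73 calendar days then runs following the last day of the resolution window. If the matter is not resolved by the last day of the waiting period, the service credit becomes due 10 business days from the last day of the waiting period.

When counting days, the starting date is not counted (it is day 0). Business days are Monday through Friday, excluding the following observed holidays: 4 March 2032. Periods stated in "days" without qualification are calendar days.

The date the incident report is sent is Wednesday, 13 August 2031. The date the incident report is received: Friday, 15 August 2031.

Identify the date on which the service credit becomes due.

Adding 89 calendar days to 13 August 2031 gives 10 November 2031, which is the last day of the resolution window.
The last day of the waiting period: 73 calendar days after 10 November 2031 is 22 January 2032.
The date on which the service credit becomes due: 10 business days after Thursday, 22 January 2032, skipping weekends — Jan 23, Jan 26, Jan 27, Jan 28, Jan 29, Jan 30, Feb 2, Feb 3, Feb 4, Feb 5 — lands on Thursday, 5 February 2032.

5 February 2032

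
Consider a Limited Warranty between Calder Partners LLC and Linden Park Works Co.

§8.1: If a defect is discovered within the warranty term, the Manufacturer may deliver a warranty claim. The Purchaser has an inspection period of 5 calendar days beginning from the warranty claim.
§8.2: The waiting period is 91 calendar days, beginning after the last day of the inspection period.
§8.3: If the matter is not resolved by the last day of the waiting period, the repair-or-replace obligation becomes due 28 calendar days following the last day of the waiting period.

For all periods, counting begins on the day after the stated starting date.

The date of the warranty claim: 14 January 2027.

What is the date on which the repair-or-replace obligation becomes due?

18 May 2027

Adding 5 calendar days to 14 January 2027 gives 19 January 2027, which is the last day of the inspection period.
The last day of the waiting period: 91 calendar days after 19 January 2027 is 20 April 2027.
The date on which the repair-or-replace obligation becomes due: 20 April 2027 + 28 days = 18 May 2027.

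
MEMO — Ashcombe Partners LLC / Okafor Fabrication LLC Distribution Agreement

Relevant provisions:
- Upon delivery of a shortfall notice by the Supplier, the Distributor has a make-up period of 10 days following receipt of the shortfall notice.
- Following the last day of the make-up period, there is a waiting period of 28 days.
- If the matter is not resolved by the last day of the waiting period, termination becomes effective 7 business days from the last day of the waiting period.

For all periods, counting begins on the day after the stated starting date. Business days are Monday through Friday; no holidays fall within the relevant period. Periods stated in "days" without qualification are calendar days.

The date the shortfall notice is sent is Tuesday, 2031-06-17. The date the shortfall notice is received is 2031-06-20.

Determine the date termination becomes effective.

2031-08-06

The last day of the make-up period: 10 calendar days after 2031-06-20 is 2031-06-30.
The last day of the waiting period: 28 calendar days after 2031-06-30 is 2031-07-28.
From Monday, 2031-07-28, 7 business days (Jul 29, Jul 30, Jul 31, Aug 1, Aug 4, Aug 5, Aug 6, skipping weekends) brings us to Wednesday, 2031-08-06, which is the date termination becomes effective.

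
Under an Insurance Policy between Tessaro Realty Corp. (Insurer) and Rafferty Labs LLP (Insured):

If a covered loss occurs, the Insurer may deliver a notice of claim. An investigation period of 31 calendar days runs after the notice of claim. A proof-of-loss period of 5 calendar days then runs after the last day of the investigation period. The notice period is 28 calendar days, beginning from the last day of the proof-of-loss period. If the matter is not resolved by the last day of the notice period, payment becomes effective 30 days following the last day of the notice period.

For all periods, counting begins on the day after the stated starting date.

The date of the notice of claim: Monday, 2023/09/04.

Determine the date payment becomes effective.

2023/12/07

The last day of the investigation period: 2023/09/04 + 31 days = 2023/10/05.
The last day of the proof-of-loss period: 2023/10/05 + 5 days = 2023/10/10.
Adding 28 calendar days to 2023/10/10 gives 2023/11/07, which is the last day of the notice period.
The date payment becomes effective: 30 calendar days after 2023/11/07 is 2023/12/07.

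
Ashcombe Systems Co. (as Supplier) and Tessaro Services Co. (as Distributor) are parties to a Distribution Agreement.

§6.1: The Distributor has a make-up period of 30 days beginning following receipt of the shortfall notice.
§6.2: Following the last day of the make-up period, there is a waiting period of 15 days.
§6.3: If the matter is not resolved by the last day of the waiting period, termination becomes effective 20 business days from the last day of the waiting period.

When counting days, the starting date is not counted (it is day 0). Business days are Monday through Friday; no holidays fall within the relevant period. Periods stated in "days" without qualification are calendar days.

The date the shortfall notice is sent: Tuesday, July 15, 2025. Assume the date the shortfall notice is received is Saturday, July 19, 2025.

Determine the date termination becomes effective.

September 30, 2025

The last day of the make-up period: July 19, 2025 + 30 days = August 18, 2025.
Adding 15 calendar days to August 18, 2025 gives September 2, 2025, which is the last day of the waiting period.
The date termination becomes effective: 20 business days after Tuesday, September 2, 2025, skipping weekends — Sep 3, Sep 4, Sep 5, Sep 8, …, Sep 26, Sep 29, Sep 30 — lands on Tuesday, September 30, 2025.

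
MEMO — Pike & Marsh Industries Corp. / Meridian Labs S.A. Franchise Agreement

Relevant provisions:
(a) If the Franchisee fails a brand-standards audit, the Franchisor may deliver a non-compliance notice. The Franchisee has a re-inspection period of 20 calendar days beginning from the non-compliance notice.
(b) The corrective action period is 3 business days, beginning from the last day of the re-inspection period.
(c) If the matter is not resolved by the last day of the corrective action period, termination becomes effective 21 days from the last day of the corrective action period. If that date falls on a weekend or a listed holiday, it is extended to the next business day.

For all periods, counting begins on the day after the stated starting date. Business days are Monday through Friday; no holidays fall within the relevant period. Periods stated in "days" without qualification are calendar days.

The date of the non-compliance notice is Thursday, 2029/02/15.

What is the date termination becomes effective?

2029/04/02

The last day of the re-inspection period: 2029/02/15 + 20 days = 2029/03/07.
The last day of the corrective action period: counting 3 business days from Wednesday, 2029/03/07 (Mar 8, Mar 9, Mar 12, skipping weekends) reaches Monday, 2029/03/12.
The date termination becomes effective: 21 calendar days after 2029/03/12 is 2029/04/02. 2029/04/02 is a Monday, so no roll-forward applies.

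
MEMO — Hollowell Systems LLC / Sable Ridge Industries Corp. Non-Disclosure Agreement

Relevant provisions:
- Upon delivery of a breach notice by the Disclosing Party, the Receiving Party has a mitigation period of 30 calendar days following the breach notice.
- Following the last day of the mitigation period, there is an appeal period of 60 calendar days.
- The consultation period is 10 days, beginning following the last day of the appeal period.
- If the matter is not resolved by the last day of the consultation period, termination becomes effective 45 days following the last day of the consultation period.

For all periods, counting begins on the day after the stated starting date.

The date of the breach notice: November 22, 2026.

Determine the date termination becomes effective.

The last day of the mitigation period: November 22, 2026 + 30 days = December 22, 2026.
The last day of the appeal period: December 22, 2026 + 60 days = February 20, 2027.
The last day of the consultation period: 10 calendar days after February 20, 2027 is March 2, 2027.
The date termination becomes effective: March 2, 2027 + 45 days = April 16, 2027.

April 16, 2027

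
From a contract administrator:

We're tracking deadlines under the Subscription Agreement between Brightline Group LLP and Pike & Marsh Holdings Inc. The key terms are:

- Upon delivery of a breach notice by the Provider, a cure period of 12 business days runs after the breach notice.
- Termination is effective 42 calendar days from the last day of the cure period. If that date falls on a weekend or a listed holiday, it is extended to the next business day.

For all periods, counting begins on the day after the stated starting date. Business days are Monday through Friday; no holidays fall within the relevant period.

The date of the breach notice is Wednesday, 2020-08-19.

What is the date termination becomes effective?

2020-10-16

The last day of the cure period: 12 business days after Wednesday, 2020-08-19, skipping weekends — Aug 20, Aug 21, Aug 24, Aug 25, …, Sep 2, Sep 3, Sep 4 — lands on Friday, 2020-09-04.
The date termination becomes effective: 2020-09-04 + 42 days = 2020-10-16. 2020-10-16 is a Friday, so no roll-forward applies.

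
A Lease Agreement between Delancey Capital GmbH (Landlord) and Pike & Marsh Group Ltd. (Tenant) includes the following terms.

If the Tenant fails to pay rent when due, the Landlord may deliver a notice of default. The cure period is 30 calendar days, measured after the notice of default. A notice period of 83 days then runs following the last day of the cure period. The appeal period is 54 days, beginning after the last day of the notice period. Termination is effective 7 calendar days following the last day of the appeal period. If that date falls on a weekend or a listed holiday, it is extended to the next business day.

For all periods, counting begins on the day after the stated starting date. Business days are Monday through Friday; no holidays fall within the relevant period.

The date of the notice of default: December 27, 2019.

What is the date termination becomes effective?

Adding 30 calendar days to December 27, 2019 gives January 26, 2020, which is the last day of the cure period.
Adding 83 calendar days to January 26, 2020 gives April 18, 2020, which is the last day of the notice period.
Adding 54 calendar days to April 18, 2020 gives June 11, 2020, which is the last day of the appeal period.
The date termination becomes effective: 7 calendar days after June 11, 2020 is June 18, 2020. June 18, 2020 is a Thursday, so no roll-forward applies.

June 18, 2020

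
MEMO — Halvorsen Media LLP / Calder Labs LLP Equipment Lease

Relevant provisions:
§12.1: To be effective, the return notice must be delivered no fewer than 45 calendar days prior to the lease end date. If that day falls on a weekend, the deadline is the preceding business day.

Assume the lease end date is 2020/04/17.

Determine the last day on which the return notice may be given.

Counting back 45 calendar days from 2020/04/17 gives 2020/03/03. That is a Tuesday, so no adjustment is needed.

2020/03/03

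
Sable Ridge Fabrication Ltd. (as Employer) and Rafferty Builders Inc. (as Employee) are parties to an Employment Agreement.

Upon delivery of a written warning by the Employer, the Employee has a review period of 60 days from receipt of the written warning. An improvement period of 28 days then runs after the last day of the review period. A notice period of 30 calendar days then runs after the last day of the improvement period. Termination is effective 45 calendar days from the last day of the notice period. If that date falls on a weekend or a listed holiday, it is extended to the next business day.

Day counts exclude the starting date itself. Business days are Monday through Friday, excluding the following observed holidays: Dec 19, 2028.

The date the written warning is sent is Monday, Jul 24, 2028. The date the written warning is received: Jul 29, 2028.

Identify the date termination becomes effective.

The last day of the review period: 60 calendar days after Jul 29, 2028 is Sep 27, 2028.
Adding 28 calendar days to Sep 27, 2028 gives Oct 25, 2028, which is the last day of the improvement period.
The last day of the notice period: Oct 25, 2028 + 30 days = Nov 24, 2028.
The date termination becomes effective: 45 calendar days after Nov 24, 2028 is Jan 8, 2029. Jan 8, 2029 is a Monday and is not a listed holiday, so no roll-forward applies.

Jan 8, 2029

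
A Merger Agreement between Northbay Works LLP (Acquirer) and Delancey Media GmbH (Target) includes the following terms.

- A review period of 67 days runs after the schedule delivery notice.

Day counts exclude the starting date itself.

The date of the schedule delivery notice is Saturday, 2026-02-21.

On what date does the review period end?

2026-04-29

The last day of the review period: 67 calendar days after 2026-02-21 is 2026-04-29.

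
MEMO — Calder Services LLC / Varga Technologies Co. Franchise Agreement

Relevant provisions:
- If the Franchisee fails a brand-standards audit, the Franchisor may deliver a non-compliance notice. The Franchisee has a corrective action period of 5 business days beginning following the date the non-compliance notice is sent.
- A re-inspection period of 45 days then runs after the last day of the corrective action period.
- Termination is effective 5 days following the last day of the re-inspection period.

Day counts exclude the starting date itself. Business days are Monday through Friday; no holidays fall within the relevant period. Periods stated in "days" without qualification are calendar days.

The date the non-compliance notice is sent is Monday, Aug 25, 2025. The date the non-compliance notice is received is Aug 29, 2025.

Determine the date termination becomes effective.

The last day of the corrective action period: counting 5 business days from Monday, Aug 25, 2025 (Aug 26, Aug 27, Aug 28, Aug 29, Sep 1, skipping weekends) reaches Monday, Sep 1, 2025.
The last day of the re-inspection period: Sep 1, 2025 + 45 days = Oct 16, 2025.
The date termination becomes effective: 5 calendar days after Oct 16, 2025 is Oct 21, 2025.

Oct 21, 2025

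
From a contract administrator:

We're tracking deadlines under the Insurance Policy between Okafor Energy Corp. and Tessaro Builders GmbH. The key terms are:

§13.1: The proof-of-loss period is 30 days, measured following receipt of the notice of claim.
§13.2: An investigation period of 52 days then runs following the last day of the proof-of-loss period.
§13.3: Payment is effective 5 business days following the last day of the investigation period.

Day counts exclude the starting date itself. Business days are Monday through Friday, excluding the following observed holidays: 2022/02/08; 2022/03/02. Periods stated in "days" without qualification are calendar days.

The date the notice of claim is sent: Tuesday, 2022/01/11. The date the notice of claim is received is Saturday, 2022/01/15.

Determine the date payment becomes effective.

Adding 30 calendar days to 2022/01/15 gives 2022/02/14, which is the last day of the proof-of-loss period.
Adding 52 calendar days to 2022/02/14 gives 2022/04/07, which is the last day of the investigation period.
The date payment becomes effective: counting 5 business days from Thursday, 2022/04/07 (Apr 8, Apr 11, Apr 12, Apr 13, Apr 14, skipping weekends) reaches Thursday, 2022/04/14.

2022/04/14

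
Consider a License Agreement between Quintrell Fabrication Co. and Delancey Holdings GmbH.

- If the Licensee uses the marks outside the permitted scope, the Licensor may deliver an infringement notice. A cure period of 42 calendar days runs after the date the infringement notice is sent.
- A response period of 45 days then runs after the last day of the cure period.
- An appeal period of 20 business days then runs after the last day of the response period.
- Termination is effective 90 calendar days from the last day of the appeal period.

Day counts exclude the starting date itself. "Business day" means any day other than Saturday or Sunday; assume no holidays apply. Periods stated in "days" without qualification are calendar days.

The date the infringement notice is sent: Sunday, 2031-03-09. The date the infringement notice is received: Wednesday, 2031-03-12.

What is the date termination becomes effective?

2031-09-30

The last day of the cure period: 42 calendar days after 2031-03-09 is 2031-04-20.
Adding 45 calendar days to 2031-04-20 gives 2031-06-04, which is the last day of the response period.
The last day of the appeal period: counting 20 business days from Wednesday, 2031-06-04 (Jun 5, Jun 6, Jun 9, Jun 10, …, Jun 30, Jul 1, Jul 2, skipping weekends) reaches Wednesday, 2031-07-02.
Adding 90 calendar days to 2031-07-02 gives 2031-09-30, which is the date termination becomes effective.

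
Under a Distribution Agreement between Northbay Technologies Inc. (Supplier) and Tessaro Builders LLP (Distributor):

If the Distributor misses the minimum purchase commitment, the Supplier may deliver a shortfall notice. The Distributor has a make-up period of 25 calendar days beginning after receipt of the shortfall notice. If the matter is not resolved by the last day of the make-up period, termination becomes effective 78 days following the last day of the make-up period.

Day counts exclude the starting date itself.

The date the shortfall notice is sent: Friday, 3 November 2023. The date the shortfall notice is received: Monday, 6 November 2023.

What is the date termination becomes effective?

The last day of the make-up period: 6 November 2023 + 25 days = 1 December 2023.
Adding 78 calendar days to 1 December 2023 gives 17 February 2024, which is the date termination becomes effective.

17 February 2024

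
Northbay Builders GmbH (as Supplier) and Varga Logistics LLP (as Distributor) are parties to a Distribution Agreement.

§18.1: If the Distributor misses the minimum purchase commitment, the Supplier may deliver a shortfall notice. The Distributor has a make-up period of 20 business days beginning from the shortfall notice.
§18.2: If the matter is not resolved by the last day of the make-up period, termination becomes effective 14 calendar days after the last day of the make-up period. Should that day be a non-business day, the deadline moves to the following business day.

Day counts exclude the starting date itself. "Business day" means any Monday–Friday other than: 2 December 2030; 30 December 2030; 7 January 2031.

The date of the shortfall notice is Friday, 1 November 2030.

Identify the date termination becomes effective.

The last day of the make-up period: counting 20 business days from Friday, 1 November 2030 (Nov 4, Nov 5, Nov 6, Nov 7, …, Nov 27, Nov 28, Nov 29, skipping weekends) reaches Friday, 29 November 2030.
The date termination becomes effective: 29 November 2030 + 14 days = 13 December 2030. 13 December 2030 is a Friday and is not a listed holiday, so no roll-forward applies.

13 December 2030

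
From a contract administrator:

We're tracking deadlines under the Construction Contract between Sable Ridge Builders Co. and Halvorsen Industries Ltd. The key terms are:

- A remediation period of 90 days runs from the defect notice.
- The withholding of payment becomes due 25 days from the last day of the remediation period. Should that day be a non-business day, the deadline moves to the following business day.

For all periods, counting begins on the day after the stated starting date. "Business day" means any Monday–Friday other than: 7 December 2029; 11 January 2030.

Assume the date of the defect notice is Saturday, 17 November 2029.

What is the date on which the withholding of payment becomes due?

The last day of the remediation period: 90 calendar days after 17 November 2029 is 15 February 2030.
The date on which the withholding of payment becomes due: 15 February 2030 + 25 days = 12 March 2030. 12 March 2030 is a Tuesday and is not a listed holiday, so no roll-forward applies.

12 March 2030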